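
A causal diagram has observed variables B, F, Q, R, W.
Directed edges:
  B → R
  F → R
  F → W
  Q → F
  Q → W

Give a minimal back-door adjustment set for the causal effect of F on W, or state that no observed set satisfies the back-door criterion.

desc(F)\{F}={R,W}; candidates ⊆ {B,Q}.
size 0: {}; under {} F still reaches {Q,W} ∋ W.
{Q}: F⊥W given {Q} in G with F→· removed — back-door holds.

F→W: minimal back-door set {Q}.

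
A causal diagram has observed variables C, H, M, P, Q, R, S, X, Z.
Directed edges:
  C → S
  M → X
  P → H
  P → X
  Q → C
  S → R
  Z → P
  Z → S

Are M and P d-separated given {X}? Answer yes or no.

No — M and P are d-connected given {X}.

Bayes-Ball from M | {X} reaches {H,P,R,S,Z}.
P ∈ reach(M|{X}) ⇒ M ⊥̸ P | {X}.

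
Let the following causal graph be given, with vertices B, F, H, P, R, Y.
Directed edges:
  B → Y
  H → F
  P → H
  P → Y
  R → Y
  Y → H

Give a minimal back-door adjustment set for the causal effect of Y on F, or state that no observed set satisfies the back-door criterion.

Y→F: minimal back-door set {P}.

desc(Y)\{Y}={F,H}; candidates ⊆ {B,P,R}.
size 0: {}; under {} Y still reaches {B,F,H,P,R} ∋ F.
{P}: Y⊥F given {P} in G with Y→· removed — back-door holds.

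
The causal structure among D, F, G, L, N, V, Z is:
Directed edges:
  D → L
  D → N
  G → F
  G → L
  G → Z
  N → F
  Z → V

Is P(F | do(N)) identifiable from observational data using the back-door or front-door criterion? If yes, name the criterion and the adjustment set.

P(F|do(N)): backdoor, adjust for ∅.

desc(N)\{N}={F}; candidates ⊆ {D,G,L,V,Z}.
∅: N⊥F given ∅ in G with N→· removed — back-door holds.
P(F|do(N)) = P(F|N) — no adjustment needed.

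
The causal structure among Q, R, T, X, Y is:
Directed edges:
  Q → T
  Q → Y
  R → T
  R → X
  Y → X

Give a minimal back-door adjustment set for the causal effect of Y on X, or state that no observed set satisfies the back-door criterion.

desc(Y)\{Y}={X}; candidates ⊆ {Q,R,T}.
∅: Y⊥X given ∅ in G with Y→· removed — back-door holds.

Y→X: minimal back-door set ∅.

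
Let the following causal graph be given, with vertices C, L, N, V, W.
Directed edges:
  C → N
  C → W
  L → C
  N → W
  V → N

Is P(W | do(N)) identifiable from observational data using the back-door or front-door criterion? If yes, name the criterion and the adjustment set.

desc(N)\{N}={W}; candidates ⊆ {C,L,V}.
size 0: {}; under {} N still reaches {C,L,V,W} ∋ W.
{C}: N⊥W given {C} in G with N→· removed — back-door holds.
P(W|do(N)) = Σ_{C} P(W|N,C)·P(C).

P(W|do(N)): backdoor, adjust for {C}.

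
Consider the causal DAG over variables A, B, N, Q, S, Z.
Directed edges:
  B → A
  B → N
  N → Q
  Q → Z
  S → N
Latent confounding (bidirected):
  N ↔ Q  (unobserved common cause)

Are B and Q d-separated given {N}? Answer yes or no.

No — B and Q are d-connected given {N}.

Bayes-Ball from B | {N} reaches {A,Q,S,Z}.
Q ∈ reach(B|{N}) ⇒ B ⊥̸ Q | {N}.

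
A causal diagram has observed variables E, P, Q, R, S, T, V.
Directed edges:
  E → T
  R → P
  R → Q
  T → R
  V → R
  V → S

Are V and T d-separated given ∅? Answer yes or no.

Bayes-Ball from V | ∅ reaches {P,Q,R,S}.
T ∉ reach(V|∅) ⇒ V ⊥ T | ∅.

Yes — V ⊥ T | ∅.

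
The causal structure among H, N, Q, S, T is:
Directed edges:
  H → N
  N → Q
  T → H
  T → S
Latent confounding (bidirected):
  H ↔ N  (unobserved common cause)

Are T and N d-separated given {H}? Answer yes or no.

No — T and N are d-connected given {H}.

Bayes-Ball from T | {H} reaches {N,Q,S}.
N ∈ reach(T|{H}) ⇒ T ⊥̸ N | {H}.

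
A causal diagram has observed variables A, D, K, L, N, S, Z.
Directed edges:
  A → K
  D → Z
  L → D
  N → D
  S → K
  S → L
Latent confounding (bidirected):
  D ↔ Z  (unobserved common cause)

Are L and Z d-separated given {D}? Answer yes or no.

Bayes-Ball from L | {D} reaches {K,N,S,Z}.
Z ∈ reach(L|{D}) ⇒ L ⊥̸ Z | {D}.

No — L and Z are d-connected given {D}.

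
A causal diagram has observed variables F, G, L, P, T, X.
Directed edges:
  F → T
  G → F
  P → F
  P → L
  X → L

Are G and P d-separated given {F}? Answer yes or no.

No — G and P are d-connected given {F}.

Bayes-Ball from G | {F} reaches {L,P}.
P ∈ reach(G|{F}) ⇒ G ⊥̸ P | {F}.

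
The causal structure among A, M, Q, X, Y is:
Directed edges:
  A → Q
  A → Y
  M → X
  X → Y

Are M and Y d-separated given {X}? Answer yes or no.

Bayes-Ball from M | {X} reaches ∅.
Y ∉ reach(M|{X}) ⇒ M ⊥ Y | {X}.

Yes — M ⊥ Y | {X}.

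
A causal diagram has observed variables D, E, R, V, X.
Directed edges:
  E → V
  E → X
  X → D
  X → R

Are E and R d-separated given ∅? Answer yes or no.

Bayes-Ball from E | ∅ reaches {D,R,V,X}.
R ∈ reach(E|∅) ⇒ E ⊥̸ R | ∅.

No — E and R are d-connected given ∅.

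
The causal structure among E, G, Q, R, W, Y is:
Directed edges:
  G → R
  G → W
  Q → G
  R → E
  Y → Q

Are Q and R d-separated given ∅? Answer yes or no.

No — Q and R are d-connected given ∅.

Bayes-Ball from Q | ∅ reaches {E,G,R,W,Y}.
R ∈ reach(Q|∅) ⇒ Q ⊥̸ R | ∅.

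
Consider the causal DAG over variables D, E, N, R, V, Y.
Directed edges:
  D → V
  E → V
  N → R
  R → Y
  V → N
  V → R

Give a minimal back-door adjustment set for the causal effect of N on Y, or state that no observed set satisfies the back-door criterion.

desc(N)\{N}={R,Y}; candidates ⊆ {D,E,V}.
size 0: {}; under {} N still reaches {D,E,R,V,Y} ∋ Y.
{V}: N⊥Y given {V} in G with N→· removed — back-door holds.

N→Y: minimal back-door set {V}.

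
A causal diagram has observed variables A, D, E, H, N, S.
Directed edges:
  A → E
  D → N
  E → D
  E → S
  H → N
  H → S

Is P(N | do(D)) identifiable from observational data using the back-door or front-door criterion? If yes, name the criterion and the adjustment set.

desc(D)\{D}={N}; candidates ⊆ {A,E,H,S}.
∅: D⊥N given ∅ in G with D→· removed — back-door holds.
P(N|do(D)) = P(N|D) — no adjustment needed.

P(N|do(D)): backdoor, adjust for ∅.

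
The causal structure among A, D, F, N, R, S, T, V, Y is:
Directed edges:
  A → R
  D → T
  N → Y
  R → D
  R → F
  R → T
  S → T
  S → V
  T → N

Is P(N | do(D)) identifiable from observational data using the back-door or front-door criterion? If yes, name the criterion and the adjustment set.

P(N|do(D)): backdoor, adjust for {R}.

desc(D)\{D}={N,T,Y}; candidates ⊆ {A,F,R,S,V}.
size 0: {}; under {} D still reaches {A,F,N,R,T,Y} ∋ N.
{R}: D⊥N given {R} in G with D→· removed — back-door holds.
P(N|do(D)) = Σ_{R} P(N|D,R)·P(R).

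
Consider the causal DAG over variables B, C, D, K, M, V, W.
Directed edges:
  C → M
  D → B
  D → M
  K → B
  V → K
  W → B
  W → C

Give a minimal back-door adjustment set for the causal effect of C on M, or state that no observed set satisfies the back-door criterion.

desc(C)\{C}={M}; candidates ⊆ {B,D,K,V,W}.
∅: C⊥M given ∅ in G with C→· removed — back-door holds.

C→M: minimal back-door set ∅.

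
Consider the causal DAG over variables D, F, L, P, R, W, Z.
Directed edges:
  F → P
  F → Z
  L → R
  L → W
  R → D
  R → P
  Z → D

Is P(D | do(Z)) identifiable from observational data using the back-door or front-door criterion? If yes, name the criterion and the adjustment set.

desc(Z)\{Z}={D}; candidates ⊆ {F,L,P,R,W}.
∅: Z⊥D given ∅ in G with Z→· removed — back-door holds.
P(D|do(Z)) = P(D|Z) — no adjustment needed.

P(D|do(Z)): backdoor, adjust for ∅.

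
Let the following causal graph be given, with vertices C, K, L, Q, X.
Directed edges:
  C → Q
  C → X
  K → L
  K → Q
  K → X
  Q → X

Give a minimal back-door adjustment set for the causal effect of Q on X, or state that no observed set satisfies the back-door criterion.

Q→X: minimal back-door set {C, K}.

desc(Q)\{Q}={X}; candidates ⊆ {C,K,L}.
size 0: {}; under {} Q still reaches {C,K,L,X} ∋ X.
size 1: {C}, {K}, {L}; under {C} Q still reaches {K,L,X} ∋ X.
{C,K}: Q⊥X given {C,K} in G with Q→· removed — back-door holds.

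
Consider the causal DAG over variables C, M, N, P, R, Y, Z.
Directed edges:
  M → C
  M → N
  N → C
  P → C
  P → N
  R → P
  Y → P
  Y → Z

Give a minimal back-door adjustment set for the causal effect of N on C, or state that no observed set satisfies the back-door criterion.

N→C: minimal back-door set {M, P}.

desc(N)\{N}={C}; candidates ⊆ {M,P,R,Y,Z}.
size 0: {}; under {} N still reaches {C,M,P,R,Y,Z} ∋ C.
size 1: {M}, {P}, {R} …(+2); under {M} N still reaches {C,P,R,Y,Z} ∋ C.
{M,P}: N⊥C given {M,P} in G with N→· removed — back-door holds.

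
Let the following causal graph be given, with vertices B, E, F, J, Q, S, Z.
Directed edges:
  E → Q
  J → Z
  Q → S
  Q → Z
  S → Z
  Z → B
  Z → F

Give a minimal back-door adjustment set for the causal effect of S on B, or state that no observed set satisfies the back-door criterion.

desc(S)\{S}={B,F,Z}; candidates ⊆ {E,J,Q}.
size 0: {}; under {} S still reaches {B,E,F,Q,Z} ∋ B.
{Q}: S⊥B given {Q} in G with S→· removed — back-door holds.

S→B: minimal back-door set {Q}.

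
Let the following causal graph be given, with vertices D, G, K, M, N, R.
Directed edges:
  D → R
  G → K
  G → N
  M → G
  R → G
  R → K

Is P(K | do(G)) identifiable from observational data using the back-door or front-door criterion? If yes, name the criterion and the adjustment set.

P(K|do(G)): backdoor, adjust for {R}.

desc(G)\{G}={K,N}; candidates ⊆ {D,M,R}.
size 0: {}; under {} G still reaches {D,K,M,R} ∋ K.
{R}: G⊥K given {R} in G with G→· removed — back-door holds.
P(K|do(G)) = Σ_{R} P(K|G,R)·P(R).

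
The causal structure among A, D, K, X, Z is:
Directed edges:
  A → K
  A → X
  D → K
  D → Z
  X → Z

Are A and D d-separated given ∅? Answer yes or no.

Yes — A ⊥ D | ∅.

Bayes-Ball from A | ∅ reaches {K,X,Z}.
D ∉ reach(A|∅) ⇒ A ⊥ D | ∅.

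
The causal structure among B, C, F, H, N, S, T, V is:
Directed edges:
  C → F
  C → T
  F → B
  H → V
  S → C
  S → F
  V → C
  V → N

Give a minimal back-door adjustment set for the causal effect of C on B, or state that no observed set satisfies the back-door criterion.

C→B: minimal back-door set {S}.

desc(C)\{C}={B,F,T}; candidates ⊆ {H,N,S,V}.
size 0: {}; under {} C still reaches {B,F,H,N,S,V} ∋ B.
{S}: C⊥B given {S} in G with C→· removed — back-door holds.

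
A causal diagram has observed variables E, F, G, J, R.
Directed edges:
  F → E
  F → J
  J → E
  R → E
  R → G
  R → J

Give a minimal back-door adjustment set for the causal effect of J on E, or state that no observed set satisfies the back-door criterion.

J→E: minimal back-door set {F, R}.

desc(J)\{J}={E}; candidates ⊆ {F,G,R}.
size 0: {}; under {} J still reaches {E,F,G,R} ∋ E.
size 1: {F}, {G}, {R}; under {F} J still reaches {E,G,R} ∋ E.
{F,R}: J⊥E given {F,R} in G with J→· removed — back-door holds.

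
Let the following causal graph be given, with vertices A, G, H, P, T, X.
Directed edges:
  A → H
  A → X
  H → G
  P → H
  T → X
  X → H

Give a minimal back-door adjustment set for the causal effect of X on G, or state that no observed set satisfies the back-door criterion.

desc(X)\{X}={G,H}; candidates ⊆ {A,P,T}.
size 0: {}; under {} X still reaches {A,G,H,T} ∋ G.
{A}: X⊥G given {A} in G with X→· removed — back-door holds.

X→G: minimal back-door set {A}.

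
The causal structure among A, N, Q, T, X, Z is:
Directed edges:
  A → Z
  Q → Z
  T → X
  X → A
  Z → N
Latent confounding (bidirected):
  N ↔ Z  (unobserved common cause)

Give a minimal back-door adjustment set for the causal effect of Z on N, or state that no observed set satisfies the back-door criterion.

desc(Z)\{Z}={N}; candidates ⊆ {A,Q,T,X}.
Z↔N: latent back-door arc(s) into Z.
size 0: {}; under {} Z still reaches {A,N,Q,T,X} ∋ N.
size 1: {A}, {Q}, {T} …(+1); under {A} Z still reaches {N,Q} ∋ N.
size 2: {A,Q}, {A,T}, {A,X} …(+3); under {A,Q} Z still reaches {N} ∋ N.
Z↔N cannot be blocked by any observed set — no back-door set.

Z→N: no observed back-door set.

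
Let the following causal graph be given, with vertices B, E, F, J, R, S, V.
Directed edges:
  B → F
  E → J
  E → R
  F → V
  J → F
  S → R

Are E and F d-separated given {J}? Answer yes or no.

Bayes-Ball from E | {J} reaches {R}.
F ∉ reach(E|{J}) ⇒ E ⊥ F | {J}.

Yes — E ⊥ F | {J}.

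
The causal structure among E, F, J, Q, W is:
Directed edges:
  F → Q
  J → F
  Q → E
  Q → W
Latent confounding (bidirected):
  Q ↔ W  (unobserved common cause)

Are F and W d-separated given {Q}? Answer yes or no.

Bayes-Ball from F | {Q} reaches {J,W}.
W ∈ reach(F|{Q}) ⇒ F ⊥̸ W | {Q}.

No — F and W are d-connected given {Q}.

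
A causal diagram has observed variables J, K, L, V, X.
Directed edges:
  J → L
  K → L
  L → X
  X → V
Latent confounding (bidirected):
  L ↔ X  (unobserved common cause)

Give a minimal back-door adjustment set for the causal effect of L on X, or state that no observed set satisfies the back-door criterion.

L→X: no observed back-door set.

desc(L)\{L}={V,X}; candidates ⊆ {J,K}.
L↔X: latent back-door arc(s) into L.
size 0: {}; under {} L still reaches {J,K,V,X} ∋ X.
size 1: {J}, {K}; under {J} L still reaches {K,V,X} ∋ X.
size 2: {J,K}; under {J,K} L still reaches {V,X} ∋ X.
L↔X cannot be blocked by any observed set — no back-door set.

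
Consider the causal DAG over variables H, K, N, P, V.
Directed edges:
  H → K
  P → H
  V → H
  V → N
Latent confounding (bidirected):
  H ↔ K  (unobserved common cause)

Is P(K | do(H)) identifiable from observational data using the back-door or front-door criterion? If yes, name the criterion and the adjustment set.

P(K|do(H)): not identifiable (no BD/FD set).

desc(H)\{H}={K}; candidates ⊆ {N,P,V}.
H↔K: latent back-door arc(s) into H.
size 0: {}; under {} H still reaches {K,N,P,V} ∋ K.
size 1: {N}, {P}, {V}; under {N} H still reaches {K,P,V} ∋ K.
size 2: {N,P}, {N,V}, {P,V}; under {N,P} H still reaches {K,V} ∋ K.
H↔K cannot be blocked by any observed set — no back-door set.
No mediator lies on a directed H→…→K path.
Neither criterion identifies P(K|do(H)) in this graph.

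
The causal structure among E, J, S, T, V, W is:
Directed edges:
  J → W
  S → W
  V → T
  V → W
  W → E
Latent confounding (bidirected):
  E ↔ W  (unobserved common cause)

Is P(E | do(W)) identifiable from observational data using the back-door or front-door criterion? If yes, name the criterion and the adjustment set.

desc(W)\{W}={E}; candidates ⊆ {J,S,T,V}.
W↔E: latent back-door arc(s) into W.
size 0: {}; under {} W still reaches {E,J,S,T,V} ∋ E.
size 1: {J}, {S}, {T} …(+1); under {J} W still reaches {E,S,T,V} ∋ E.
size 2: {J,S}, {J,T}, {J,V} …(+3); under {J,S} W still reaches {E,T,V} ∋ E.
W↔E cannot be blocked by any observed set — no back-door set.
No mediator lies on a directed W→…→E path.
Neither criterion identifies P(E|do(W)) in this graph.

P(E|do(W)): not identifiable (no BD/FD set).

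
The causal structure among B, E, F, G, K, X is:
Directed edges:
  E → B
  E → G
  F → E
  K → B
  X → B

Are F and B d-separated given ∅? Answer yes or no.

No — F and B are d-connected given ∅.

Bayes-Ball from F | ∅ reaches {B,E,G}.
B ∈ reach(F|∅) ⇒ F ⊥̸ B | ∅.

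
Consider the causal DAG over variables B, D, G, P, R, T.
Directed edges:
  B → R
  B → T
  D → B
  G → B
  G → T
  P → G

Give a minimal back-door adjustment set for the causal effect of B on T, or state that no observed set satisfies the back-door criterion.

B→T: minimal back-door set {G}.

desc(B)\{B}={R,T}; candidates ⊆ {D,G,P}.
size 0: {}; under {} B still reaches {D,G,P,T} ∋ T.
{G}: B⊥T given {G} in G with B→· removed — back-door holds.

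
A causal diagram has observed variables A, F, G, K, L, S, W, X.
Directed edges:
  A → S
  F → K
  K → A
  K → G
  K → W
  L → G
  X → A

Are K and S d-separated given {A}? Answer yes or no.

Yes — K ⊥ S | {A}.

Bayes-Ball from K | {A} reaches {F,G,W,X}.
S ∉ reach(K|{A}) ⇒ K ⊥ S | {A}.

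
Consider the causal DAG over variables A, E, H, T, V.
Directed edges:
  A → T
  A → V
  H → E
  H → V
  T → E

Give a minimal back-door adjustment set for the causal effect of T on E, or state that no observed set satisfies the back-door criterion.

desc(T)\{T}={E}; candidates ⊆ {A,H,V}.
∅: T⊥E given ∅ in G with T→· removed — back-door holds.

T→E: minimal back-door set ∅.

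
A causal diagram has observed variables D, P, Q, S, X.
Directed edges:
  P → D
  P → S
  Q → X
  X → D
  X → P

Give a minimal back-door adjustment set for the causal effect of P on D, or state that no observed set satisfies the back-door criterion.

desc(P)\{P}={D,S}; candidates ⊆ {Q,X}.
size 0: {}; under {} P still reaches {D,Q,X} ∋ D.
{X}: P⊥D given {X} in G with P→· removed — back-door holds.

P→D: minimal back-door set {X}.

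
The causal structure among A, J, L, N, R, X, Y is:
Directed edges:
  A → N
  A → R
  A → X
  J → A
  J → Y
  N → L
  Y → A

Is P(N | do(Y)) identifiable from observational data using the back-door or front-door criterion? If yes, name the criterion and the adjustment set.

P(N|do(Y)): backdoor, adjust for {J}.

desc(Y)\{Y}={A,L,N,R,X}; candidates ⊆ {J}.
size 0: {}; under {} Y still reaches {A,J,L,N,R,X} ∋ N.
{J}: Y⊥N given {J} in G with Y→· removed — back-door holds.
P(N|do(Y)) = Σ_{J} P(N|Y,J)·P(J).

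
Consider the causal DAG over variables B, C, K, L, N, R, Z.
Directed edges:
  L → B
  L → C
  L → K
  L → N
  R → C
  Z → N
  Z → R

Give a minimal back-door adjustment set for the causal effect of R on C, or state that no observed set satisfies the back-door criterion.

R→C: minimal back-door set ∅.

desc(R)\{R}={C}; candidates ⊆ {B,K,L,N,Z}.
∅: R⊥C given ∅ in G with R→· removed — back-door holds.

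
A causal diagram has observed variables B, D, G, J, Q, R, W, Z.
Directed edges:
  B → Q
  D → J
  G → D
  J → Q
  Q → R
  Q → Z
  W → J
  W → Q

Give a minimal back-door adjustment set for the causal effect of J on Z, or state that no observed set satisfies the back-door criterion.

desc(J)\{J}={Q,R,Z}; candidates ⊆ {B,D,G,W}.
size 0: {}; under {} J still reaches {D,G,Q,R,W,Z} ∋ Z.
{W}: J⊥Z given {W} in G with J→· removed — back-door holds.

J→Z: minimal back-door set {W}.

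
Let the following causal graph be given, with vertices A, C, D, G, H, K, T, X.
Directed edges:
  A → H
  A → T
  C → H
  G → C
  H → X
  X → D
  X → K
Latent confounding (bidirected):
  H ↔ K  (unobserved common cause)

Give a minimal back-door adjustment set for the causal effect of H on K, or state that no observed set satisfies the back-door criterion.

H→K: no observed back-door set.

desc(H)\{H}={D,K,X}; candidates ⊆ {A,C,G,T}.
H↔K: latent back-door arc(s) into H.
size 0: {}; under {} H still reaches {A,C,G,K,T} ∋ K.
size 1: {A}, {C}, {G} …(+1); under {A} H still reaches {C,G,K} ∋ K.
size 2: {A,C}, {A,G}, {A,T} …(+3); under {A,C} H still reaches {K} ∋ K.
H↔K cannot be blocked by any observed set — no back-door set.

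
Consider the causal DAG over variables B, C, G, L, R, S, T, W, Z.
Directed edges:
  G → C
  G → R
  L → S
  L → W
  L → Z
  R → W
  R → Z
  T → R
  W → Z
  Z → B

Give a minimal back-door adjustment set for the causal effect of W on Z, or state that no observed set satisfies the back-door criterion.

W→Z: minimal back-door set {L, R}.

desc(W)\{W}={B,Z}; candidates ⊆ {C,G,L,R,S,T}.
size 0: {}; under {} W still reaches {B,C,G,L,R,S,T,Z} ∋ Z.
size 1: {C}, {G}, {L} …(+3); under {C} W still reaches {B,G,L,R,S,T,Z} ∋ Z.
{L,R}: W⊥Z given {L,R} in G with W→· removed — back-door holds.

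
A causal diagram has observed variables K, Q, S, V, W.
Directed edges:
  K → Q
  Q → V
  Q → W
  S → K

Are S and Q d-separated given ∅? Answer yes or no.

No — S and Q are d-connected given ∅.

Bayes-Ball from S | ∅ reaches {K,Q,V,W}.
Q ∈ reach(S|∅) ⇒ S ⊥̸ Q | ∅.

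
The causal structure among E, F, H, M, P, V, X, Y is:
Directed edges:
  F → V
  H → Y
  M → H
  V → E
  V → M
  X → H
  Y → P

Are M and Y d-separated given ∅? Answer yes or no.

Bayes-Ball from M | ∅ reaches {E,F,H,P,V,Y}.
Y ∈ reach(M|∅) ⇒ M ⊥̸ Y | ∅.

No — M and Y are d-connected given ∅.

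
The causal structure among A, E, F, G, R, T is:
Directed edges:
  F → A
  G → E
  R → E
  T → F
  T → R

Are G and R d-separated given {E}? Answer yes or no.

No — G and R are d-connected given {E}.

Bayes-Ball from G | {E} reaches {A,F,R,T}.
R ∈ reach(G|{E}) ⇒ G ⊥̸ R | {E}.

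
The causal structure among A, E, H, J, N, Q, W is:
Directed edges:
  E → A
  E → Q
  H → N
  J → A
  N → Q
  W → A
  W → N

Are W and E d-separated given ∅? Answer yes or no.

Yes — W ⊥ E | ∅.

Bayes-Ball from W | ∅ reaches {A,N,Q}.
E ∉ reach(W|∅) ⇒ W ⊥ E | ∅.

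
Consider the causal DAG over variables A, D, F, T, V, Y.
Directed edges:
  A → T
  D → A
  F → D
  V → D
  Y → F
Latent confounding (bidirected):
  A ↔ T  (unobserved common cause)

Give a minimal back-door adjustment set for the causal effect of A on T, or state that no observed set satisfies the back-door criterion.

A→T: no observed back-door set.

desc(A)\{A}={T}; candidates ⊆ {D,F,V,Y}.
A↔T: latent back-door arc(s) into A.
size 0: {}; under {} A still reaches {D,F,T,V,Y} ∋ T.
size 1: {D}, {F}, {V} …(+1); under {D} A still reaches {T} ∋ T.
size 2: {D,F}, {D,V}, {D,Y} …(+3); under {D,F} A still reaches {T} ∋ T.
A↔T cannot be blocked by any observed set — no back-door set.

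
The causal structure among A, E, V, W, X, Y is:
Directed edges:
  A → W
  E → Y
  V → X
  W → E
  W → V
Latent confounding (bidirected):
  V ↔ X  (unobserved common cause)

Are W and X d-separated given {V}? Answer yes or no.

No — W and X are d-connected given {V}.

Bayes-Ball from W | {V} reaches {A,E,X,Y}.
X ∈ reach(W|{V}) ⇒ W ⊥̸ X | {V}.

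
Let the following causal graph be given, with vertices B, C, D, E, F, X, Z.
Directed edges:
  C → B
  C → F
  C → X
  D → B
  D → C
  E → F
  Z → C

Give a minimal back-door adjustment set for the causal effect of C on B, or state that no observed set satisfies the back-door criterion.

desc(C)\{C}={B,F,X}; candidates ⊆ {D,E,Z}.
size 0: {}; under {} C still reaches {B,D,Z} ∋ B.
{D}: C⊥B given {D} in G with C→· removed — back-door holds.

C→B: minimal back-door set {D}.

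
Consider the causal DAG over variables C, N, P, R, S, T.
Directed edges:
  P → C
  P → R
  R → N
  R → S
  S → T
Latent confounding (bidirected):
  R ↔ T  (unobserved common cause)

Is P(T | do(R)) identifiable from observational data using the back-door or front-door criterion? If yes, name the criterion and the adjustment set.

desc(R)\{R}={N,S,T}; candidates ⊆ {C,P}.
R↔T: latent back-door arc(s) into R.
size 0: {}; under {} R still reaches {C,P,T} ∋ T.
size 1: {C}, {P}; under {C} R still reaches {P,T} ∋ T.
size 2: {C,P}; under {C,P} R still reaches {T} ∋ T.
R↔T cannot be blocked by any observed set — no back-door set.
{S}: (i) intercepts every directed R→T path; (ii) no back-door R→{S}; (iii) {R} blocks every back-door {S}→T. Front-door holds.
P(T|do(R)) = Σ_{S} P(S|R) Σ_{R'} P(T|S,R')P(R').

P(T|do(R)): frontdoor, adjust for {S}.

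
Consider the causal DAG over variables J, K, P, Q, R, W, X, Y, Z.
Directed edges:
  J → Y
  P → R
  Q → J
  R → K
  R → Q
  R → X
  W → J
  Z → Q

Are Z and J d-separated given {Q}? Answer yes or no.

Bayes-Ball from Z | {Q} reaches {K,P,R,X}.
J ∉ reach(Z|{Q}) ⇒ Z ⊥ J | {Q}.

Yes — Z ⊥ J | {Q}.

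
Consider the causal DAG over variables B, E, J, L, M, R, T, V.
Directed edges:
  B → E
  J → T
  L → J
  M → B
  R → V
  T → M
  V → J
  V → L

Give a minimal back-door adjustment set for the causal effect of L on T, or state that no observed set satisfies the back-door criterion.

L→T: minimal back-door set {V}.

desc(L)\{L}={B,E,J,M,T}; candidates ⊆ {R,V}.
size 0: {}; under {} L still reaches {B,E,J,M,R,T,V} ∋ T.
{V}: L⊥T given {V} in G with L→· removed — back-door holds.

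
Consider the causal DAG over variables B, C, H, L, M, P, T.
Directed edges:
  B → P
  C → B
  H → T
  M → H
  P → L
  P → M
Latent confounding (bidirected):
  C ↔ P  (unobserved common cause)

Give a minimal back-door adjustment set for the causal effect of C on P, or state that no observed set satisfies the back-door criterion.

desc(C)\{C}={B,H,L,M,P,T}; candidates ⊆ {—}.
C↔P: latent back-door arc(s) into C.
size 0: {}; under {} C still reaches {H,L,M,P,T} ∋ P.
C↔P cannot be blocked by any observed set — no back-door set.

C→P: no observed back-door set.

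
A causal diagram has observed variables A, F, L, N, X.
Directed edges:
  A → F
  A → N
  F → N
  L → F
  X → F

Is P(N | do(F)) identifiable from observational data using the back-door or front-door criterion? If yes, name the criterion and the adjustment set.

desc(F)\{F}={N}; candidates ⊆ {A,L,X}.
size 0: {}; under {} F still reaches {A,L,N,X} ∋ N.
{A}: F⊥N given {A} in G with F→· removed — back-door holds.
P(N|do(F)) = Σ_{A} P(N|F,A)·P(A).

P(N|do(F)): backdoor, adjust for {A}.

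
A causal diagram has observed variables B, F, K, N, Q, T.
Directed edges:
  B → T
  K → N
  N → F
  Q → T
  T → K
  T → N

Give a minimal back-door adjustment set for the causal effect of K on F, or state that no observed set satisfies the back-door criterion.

K→F: minimal back-door set {T}.

desc(K)\{K}={F,N}; candidates ⊆ {B,Q,T}.
size 0: {}; under {} K still reaches {B,F,N,Q,T} ∋ F.
{T}: K⊥F given {T} in G with K→· removed — back-door holds.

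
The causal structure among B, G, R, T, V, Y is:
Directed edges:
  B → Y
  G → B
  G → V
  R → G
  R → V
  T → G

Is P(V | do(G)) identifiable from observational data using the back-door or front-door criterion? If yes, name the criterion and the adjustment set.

P(V|do(G)): backdoor, adjust for {R}.

desc(G)\{G}={B,V,Y}; candidates ⊆ {R,T}.
size 0: {}; under {} G still reaches {R,T,V} ∋ V.
{R}: G⊥V given {R} in G with G→· removed — back-door holds.
P(V|do(G)) = Σ_{R} P(V|G,R)·P(R).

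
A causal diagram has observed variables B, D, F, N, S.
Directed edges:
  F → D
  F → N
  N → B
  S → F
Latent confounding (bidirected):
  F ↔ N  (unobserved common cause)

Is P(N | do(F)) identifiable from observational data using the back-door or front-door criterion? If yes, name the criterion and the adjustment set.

P(N|do(F)): not identifiable (no BD/FD set).

desc(F)\{F}={B,D,N}; candidates ⊆ {S}.
F↔N: latent back-door arc(s) into F.
size 0: {}; under {} F still reaches {B,N,S} ∋ N.
size 1: {S}; under {S} F still reaches {B,N} ∋ N.
F↔N cannot be blocked by any observed set — no back-door set.
No mediator lies on a directed F→…→N path.
Neither criterion identifies P(N|do(F)) in this graph.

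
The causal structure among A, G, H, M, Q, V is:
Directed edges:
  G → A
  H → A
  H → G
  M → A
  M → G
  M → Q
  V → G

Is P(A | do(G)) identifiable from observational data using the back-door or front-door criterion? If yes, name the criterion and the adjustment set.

desc(G)\{G}={A}; candidates ⊆ {H,M,Q,V}.
size 0: {}; under {} G still reaches {A,H,M,Q,V} ∋ A.
size 1: {H}, {M}, {Q} …(+1); under {H} G still reaches {A,M,Q,V} ∋ A.
{H,M}: G⊥A given {H,M} in G with G→· removed — back-door holds.
P(A|do(G)) = Σ_{H,M} P(A|G,H,M)·P(H,M).

P(A|do(G)): backdoor, adjust for {H, M}.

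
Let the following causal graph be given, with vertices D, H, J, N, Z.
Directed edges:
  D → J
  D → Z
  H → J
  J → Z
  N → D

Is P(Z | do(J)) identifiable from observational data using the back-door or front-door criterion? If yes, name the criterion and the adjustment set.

desc(J)\{J}={Z}; candidates ⊆ {D,H,N}.
size 0: {}; under {} J still reaches {D,H,N,Z} ∋ Z.
{D}: J⊥Z given {D} in G with J→· removed — back-door holds.
P(Z|do(J)) = Σ_{D} P(Z|J,D)·P(D).

P(Z|do(J)): backdoor, adjust for {D}.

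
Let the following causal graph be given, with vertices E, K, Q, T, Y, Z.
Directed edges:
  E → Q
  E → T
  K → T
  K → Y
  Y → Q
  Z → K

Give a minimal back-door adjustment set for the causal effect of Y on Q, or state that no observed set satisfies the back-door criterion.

desc(Y)\{Y}={Q}; candidates ⊆ {E,K,T,Z}.
∅: Y⊥Q given ∅ in G with Y→· removed — back-door holds.

Y→Q: minimal back-door set ∅.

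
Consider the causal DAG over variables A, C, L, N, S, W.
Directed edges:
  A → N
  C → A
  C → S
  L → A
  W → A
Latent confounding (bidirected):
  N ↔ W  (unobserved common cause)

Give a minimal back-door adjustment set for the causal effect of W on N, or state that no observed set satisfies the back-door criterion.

W→N: no observed back-door set.

desc(W)\{W}={A,N}; candidates ⊆ {C,L,S}.
W↔N: latent back-door arc(s) into W.
size 0: {}; under {} W still reaches {N} ∋ N.
size 1: {C}, {L}, {S}; under {C} W still reaches {N} ∋ N.
size 2: {C,L}, {C,S}, {L,S}; under {C,L} W still reaches {N} ∋ N.
W↔N cannot be blocked by any observed set — no back-door set.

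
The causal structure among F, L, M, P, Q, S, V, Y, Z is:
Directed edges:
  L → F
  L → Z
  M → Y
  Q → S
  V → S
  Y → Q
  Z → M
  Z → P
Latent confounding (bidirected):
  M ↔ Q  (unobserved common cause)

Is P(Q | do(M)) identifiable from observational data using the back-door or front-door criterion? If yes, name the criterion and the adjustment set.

P(Q|do(M)): frontdoor, adjust for {Y}.

desc(M)\{M}={Q,S,Y}; candidates ⊆ {F,L,P,V,Z}.
M↔Q: latent back-door arc(s) into M.
size 0: {}; under {} M still reaches {F,L,P,Q,S,Z} ∋ Q.
size 1: {F}, {L}, {P} …(+2); under {F} M still reaches {L,P,Q,S,Z} ∋ Q.
size 2: {F,L}, {F,P}, {F,V} …(+7); under {F,L} M still reaches {P,Q,S,Z} ∋ Q.
M↔Q cannot be blocked by any observed set — no back-door set.
{Y}: (i) intercepts every directed M→Q path; (ii) no back-door M→{Y}; (iii) {M} blocks every back-door {Y}→Q. Front-door holds.
P(Q|do(M)) = Σ_{Y} P(Y|M) Σ_{M'} P(Q|Y,M')P(M').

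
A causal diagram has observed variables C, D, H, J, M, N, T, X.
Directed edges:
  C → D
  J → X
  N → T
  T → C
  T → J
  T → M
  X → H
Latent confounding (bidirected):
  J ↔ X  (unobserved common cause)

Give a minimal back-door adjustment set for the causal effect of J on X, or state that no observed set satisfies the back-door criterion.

desc(J)\{J}={H,X}; candidates ⊆ {C,D,M,N,T}.
J↔X: latent back-door arc(s) into J.
size 0: {}; under {} J still reaches {C,D,H,M,N,T,X} ∋ X.
size 1: {C}, {D}, {M} …(+2); under {C} J still reaches {H,M,N,T,X} ∋ X.
size 2: {C,D}, {C,M}, {C,N} …(+7); under {C,D} J still reaches {H,M,N,T,X} ∋ X.
J↔X cannot be blocked by any observed set — no back-door set.

J→X: no observed back-door set.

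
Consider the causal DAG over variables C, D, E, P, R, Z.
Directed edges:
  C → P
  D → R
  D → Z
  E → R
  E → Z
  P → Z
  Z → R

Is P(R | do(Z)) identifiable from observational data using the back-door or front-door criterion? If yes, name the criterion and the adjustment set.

desc(Z)\{Z}={R}; candidates ⊆ {C,D,E,P}.
size 0: {}; under {} Z still reaches {C,D,E,P,R} ∋ R.
size 1: {C}, {D}, {E} …(+1); under {C} Z still reaches {D,E,P,R} ∋ R.
{D,E}: Z⊥R given {D,E} in G with Z→· removed — back-door holds.
P(R|do(Z)) = Σ_{D,E} P(R|Z,D,E)·P(D,E).

P(R|do(Z)): backdoor, adjust for {D, E}.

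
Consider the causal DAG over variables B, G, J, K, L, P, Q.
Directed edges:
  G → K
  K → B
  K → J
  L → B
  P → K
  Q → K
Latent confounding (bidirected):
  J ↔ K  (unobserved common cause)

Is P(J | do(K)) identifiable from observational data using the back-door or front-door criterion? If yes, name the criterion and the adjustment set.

P(J|do(K)): not identifiable (no BD/FD set).

desc(K)\{K}={B,J}; candidates ⊆ {G,L,P,Q}.
K↔J: latent back-door arc(s) into K.
size 0: {}; under {} K still reaches {G,J,P,Q} ∋ J.
size 1: {G}, {L}, {P} …(+1); under {G} K still reaches {J,P,Q} ∋ J.
size 2: {G,L}, {G,P}, {G,Q} …(+3); under {G,L} K still reaches {J,P,Q} ∋ J.
K↔J cannot be blocked by any observed set — no back-door set.
No mediator lies on a directed K→…→J path.
Neither criterion identifies P(J|do(K)) in this graph.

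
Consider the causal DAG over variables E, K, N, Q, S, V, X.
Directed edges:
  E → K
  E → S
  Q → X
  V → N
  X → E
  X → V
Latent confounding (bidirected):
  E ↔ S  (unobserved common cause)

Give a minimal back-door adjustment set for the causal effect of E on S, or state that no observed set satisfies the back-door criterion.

E→S: no observed back-door set.

desc(E)\{E}={K,S}; candidates ⊆ {N,Q,V,X}.
E↔S: latent back-door arc(s) into E.
size 0: {}; under {} E still reaches {N,Q,S,V,X} ∋ S.
size 1: {N}, {Q}, {V} …(+1); under {N} E still reaches {Q,S,V,X} ∋ S.
size 2: {N,Q}, {N,V}, {N,X} …(+3); under {N,Q} E still reaches {S,V,X} ∋ S.
E↔S cannot be blocked by any observed set — no back-door set.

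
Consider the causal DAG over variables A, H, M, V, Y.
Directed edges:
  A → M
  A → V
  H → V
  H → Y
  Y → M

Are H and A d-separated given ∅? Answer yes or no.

Bayes-Ball from H | ∅ reaches {M,V,Y}.
A ∉ reach(H|∅) ⇒ H ⊥ A | ∅.

Yes — H ⊥ A | ∅.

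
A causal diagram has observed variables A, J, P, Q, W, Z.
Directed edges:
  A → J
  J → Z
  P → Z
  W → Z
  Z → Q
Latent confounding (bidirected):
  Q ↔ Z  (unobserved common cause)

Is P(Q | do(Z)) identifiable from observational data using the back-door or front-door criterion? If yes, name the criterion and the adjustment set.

desc(Z)\{Z}={Q}; candidates ⊆ {A,J,P,W}.
Z↔Q: latent back-door arc(s) into Z.
size 0: {}; under {} Z still reaches {A,J,P,Q,W} ∋ Q.
size 1: {A}, {J}, {P} …(+1); under {A} Z still reaches {J,P,Q,W} ∋ Q.
size 2: {A,J}, {A,P}, {A,W} …(+3); under {A,J} Z still reaches {P,Q,W} ∋ Q.
Z↔Q cannot be blocked by any observed set — no back-door set.
No mediator lies on a directed Z→…→Q path.
Neither criterion identifies P(Q|do(Z)) in this graph.

P(Q|do(Z)): not identifiable (no BD/FD set).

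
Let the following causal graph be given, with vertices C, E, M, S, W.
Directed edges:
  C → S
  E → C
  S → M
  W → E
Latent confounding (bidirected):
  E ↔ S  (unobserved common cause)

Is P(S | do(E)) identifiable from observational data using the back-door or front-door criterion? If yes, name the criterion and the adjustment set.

desc(E)\{E}={C,M,S}; candidates ⊆ {W}.
E↔S: latent back-door arc(s) into E.
size 0: {}; under {} E still reaches {M,S,W} ∋ S.
size 1: {W}; under {W} E still reaches {M,S} ∋ S.
E↔S cannot be blocked by any observed set — no back-door set.
{C}: (i) intercepts every directed E→S path; (ii) no back-door E→{C}; (iii) {E} blocks every back-door {C}→S. Front-door holds.
P(S|do(E)) = Σ_{C} P(C|E) Σ_{E'} P(S|C,E')P(E').

P(S|do(E)): frontdoor, adjust for {C}.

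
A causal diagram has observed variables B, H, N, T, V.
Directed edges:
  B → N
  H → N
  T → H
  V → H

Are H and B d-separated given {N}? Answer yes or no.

Bayes-Ball from H | {N} reaches {B,T,V}.
B ∈ reach(H|{N}) ⇒ H ⊥̸ B | {N}.

No — H and B are d-connected given {N}.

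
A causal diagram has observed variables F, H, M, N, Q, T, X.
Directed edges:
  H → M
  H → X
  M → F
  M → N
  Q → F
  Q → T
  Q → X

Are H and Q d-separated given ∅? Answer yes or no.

Yes — H ⊥ Q | ∅.

Bayes-Ball from H | ∅ reaches {F,M,N,X}.
Q ∉ reach(H|∅) ⇒ H ⊥ Q | ∅.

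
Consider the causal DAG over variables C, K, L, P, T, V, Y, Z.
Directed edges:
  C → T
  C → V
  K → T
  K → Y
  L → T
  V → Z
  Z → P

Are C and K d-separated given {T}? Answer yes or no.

Bayes-Ball from C | {T} reaches {K,L,P,V,Y,Z}.
K ∈ reach(C|{T}) ⇒ C ⊥̸ K | {T}.

No — C and K are d-connected given {T}.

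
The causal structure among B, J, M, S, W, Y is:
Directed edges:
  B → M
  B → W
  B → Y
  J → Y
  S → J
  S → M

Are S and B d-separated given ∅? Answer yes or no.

Yes — S ⊥ B | ∅.

Bayes-Ball from S | ∅ reaches {J,M,Y}.
B ∉ reach(S|∅) ⇒ S ⊥ B | ∅.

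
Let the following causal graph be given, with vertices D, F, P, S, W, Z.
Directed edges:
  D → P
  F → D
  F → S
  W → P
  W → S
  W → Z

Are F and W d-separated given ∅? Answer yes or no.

Bayes-Ball from F | ∅ reaches {D,P,S}.
W ∉ reach(F|∅) ⇒ F ⊥ W | ∅.

Yes — F ⊥ W | ∅.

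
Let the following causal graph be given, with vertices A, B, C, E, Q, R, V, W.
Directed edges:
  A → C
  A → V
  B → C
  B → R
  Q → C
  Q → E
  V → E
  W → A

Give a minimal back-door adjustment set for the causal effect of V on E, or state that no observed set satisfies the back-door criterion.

V→E: minimal back-door set ∅.

desc(V)\{V}={E}; candidates ⊆ {A,B,C,Q,R,W}.
∅: V⊥E given ∅ in G with V→· removed — back-door holds.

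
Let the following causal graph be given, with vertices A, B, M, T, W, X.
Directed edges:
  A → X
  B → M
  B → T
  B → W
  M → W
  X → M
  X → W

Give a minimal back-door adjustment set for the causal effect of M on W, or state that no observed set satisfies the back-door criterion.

M→W: minimal back-door set {B, X}.

desc(M)\{M}={W}; candidates ⊆ {A,B,T,X}.
size 0: {}; under {} M still reaches {A,B,T,W,X} ∋ W.
size 1: {A}, {B}, {T} …(+1); under {A} M still reaches {B,T,W,X} ∋ W.
{B,X}: M⊥W given {B,X} in G with M→· removed — back-door holds.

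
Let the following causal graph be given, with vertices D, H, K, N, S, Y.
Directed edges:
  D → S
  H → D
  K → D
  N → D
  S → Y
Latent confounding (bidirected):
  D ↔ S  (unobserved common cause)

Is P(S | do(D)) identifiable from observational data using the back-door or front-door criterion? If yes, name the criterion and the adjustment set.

P(S|do(D)): not identifiable (no BD/FD set).

desc(D)\{D}={S,Y}; candidates ⊆ {H,K,N}.
D↔S: latent back-door arc(s) into D.
size 0: {}; under {} D still reaches {H,K,N,S,Y} ∋ S.
size 1: {H}, {K}, {N}; under {H} D still reaches {K,N,S,Y} ∋ S.
size 2: {H,K}, {H,N}, {K,N}; under {H,K} D still reaches {N,S,Y} ∋ S.
D↔S cannot be blocked by any observed set — no back-door set.
No mediator lies on a directed D→…→S path.
Neither criterion identifies P(S|do(D)) in this graph.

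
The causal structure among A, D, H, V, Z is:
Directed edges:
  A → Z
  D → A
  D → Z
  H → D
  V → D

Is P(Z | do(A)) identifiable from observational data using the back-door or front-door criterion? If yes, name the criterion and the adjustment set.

P(Z|do(A)): backdoor, adjust for {D}.

desc(A)\{A}={Z}; candidates ⊆ {D,H,V}.
size 0: {}; under {} A still reaches {D,H,V,Z} ∋ Z.
{D}: A⊥Z given {D} in G with A→· removed — back-door holds.
P(Z|do(A)) = Σ_{D} P(Z|A,D)·P(D).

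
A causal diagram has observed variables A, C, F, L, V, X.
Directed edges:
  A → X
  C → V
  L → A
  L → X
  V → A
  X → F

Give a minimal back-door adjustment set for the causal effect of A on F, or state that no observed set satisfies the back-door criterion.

desc(A)\{A}={F,X}; candidates ⊆ {C,L,V}.
size 0: {}; under {} A still reaches {C,F,L,V,X} ∋ F.
{L}: A⊥F given {L} in G with A→· removed — back-door holds.

A→F: minimal back-door set {L}.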